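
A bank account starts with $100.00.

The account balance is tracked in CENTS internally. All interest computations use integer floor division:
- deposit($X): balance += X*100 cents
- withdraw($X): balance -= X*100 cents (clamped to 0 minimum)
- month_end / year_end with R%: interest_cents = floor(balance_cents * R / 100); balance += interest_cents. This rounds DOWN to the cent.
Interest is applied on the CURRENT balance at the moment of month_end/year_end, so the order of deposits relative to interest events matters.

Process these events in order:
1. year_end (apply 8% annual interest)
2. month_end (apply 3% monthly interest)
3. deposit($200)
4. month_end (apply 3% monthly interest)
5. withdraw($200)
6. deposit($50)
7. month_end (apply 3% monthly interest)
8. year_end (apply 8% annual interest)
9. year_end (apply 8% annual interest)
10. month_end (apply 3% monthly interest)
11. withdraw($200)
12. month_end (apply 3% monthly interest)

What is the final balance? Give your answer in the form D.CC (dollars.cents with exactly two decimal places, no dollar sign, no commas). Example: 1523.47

Answer: 11.37

Derivation:
After 1 (year_end (apply 8% annual interest)): balance=$108.00 total_interest=$8.00
After 2 (month_end (apply 3% monthly interest)): balance=$111.24 total_interest=$11.24
After 3 (deposit($200)): balance=$311.24 total_interest=$11.24
After 4 (month_end (apply 3% monthly interest)): balance=$320.57 total_interest=$20.57
After 5 (withdraw($200)): balance=$120.57 total_interest=$20.57
After 6 (deposit($50)): balance=$170.57 total_interest=$20.57
After 7 (month_end (apply 3% monthly interest)): balance=$175.68 total_interest=$25.68
After 8 (year_end (apply 8% annual interest)): balance=$189.73 total_interest=$39.73
After 9 (year_end (apply 8% annual interest)): balance=$204.90 total_interest=$54.90
After 10 (month_end (apply 3% monthly interest)): balance=$211.04 total_interest=$61.04
After 11 (withdraw($200)): balance=$11.04 total_interest=$61.04
After 12 (month_end (apply 3% monthly interest)): balance=$11.37 total_interest=$61.37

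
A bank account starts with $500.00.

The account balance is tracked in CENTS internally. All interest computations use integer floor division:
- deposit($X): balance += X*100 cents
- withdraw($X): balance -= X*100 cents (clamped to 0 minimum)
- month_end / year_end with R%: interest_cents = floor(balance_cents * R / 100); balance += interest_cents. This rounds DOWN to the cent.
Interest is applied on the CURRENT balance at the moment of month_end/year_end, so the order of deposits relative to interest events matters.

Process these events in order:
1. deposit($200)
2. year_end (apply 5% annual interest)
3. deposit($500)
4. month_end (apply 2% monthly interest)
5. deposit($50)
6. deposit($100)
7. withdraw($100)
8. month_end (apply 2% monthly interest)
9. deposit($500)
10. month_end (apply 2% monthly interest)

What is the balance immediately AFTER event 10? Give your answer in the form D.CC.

After 1 (deposit($200)): balance=$700.00 total_interest=$0.00
After 2 (year_end (apply 5% annual interest)): balance=$735.00 total_interest=$35.00
After 3 (deposit($500)): balance=$1235.00 total_interest=$35.00
After 4 (month_end (apply 2% monthly interest)): balance=$1259.70 total_interest=$59.70
After 5 (deposit($50)): balance=$1309.70 total_interest=$59.70
After 6 (deposit($100)): balance=$1409.70 total_interest=$59.70
After 7 (withdraw($100)): balance=$1309.70 total_interest=$59.70
After 8 (month_end (apply 2% monthly interest)): balance=$1335.89 total_interest=$85.89
After 9 (deposit($500)): balance=$1835.89 total_interest=$85.89
After 10 (month_end (apply 2% monthly interest)): balance=$1872.60 total_interest=$122.60

Answer: 1872.60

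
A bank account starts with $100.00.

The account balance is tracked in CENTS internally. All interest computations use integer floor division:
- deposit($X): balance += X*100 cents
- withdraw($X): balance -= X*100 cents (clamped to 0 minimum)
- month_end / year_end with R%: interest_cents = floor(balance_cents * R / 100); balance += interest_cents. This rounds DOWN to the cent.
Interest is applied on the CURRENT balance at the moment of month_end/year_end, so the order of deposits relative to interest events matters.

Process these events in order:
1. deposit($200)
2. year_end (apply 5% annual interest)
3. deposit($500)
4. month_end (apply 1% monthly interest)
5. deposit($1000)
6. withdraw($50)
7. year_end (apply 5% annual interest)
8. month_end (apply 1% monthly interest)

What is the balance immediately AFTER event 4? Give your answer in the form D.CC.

After 1 (deposit($200)): balance=$300.00 total_interest=$0.00
After 2 (year_end (apply 5% annual interest)): balance=$315.00 total_interest=$15.00
After 3 (deposit($500)): balance=$815.00 total_interest=$15.00
After 4 (month_end (apply 1% monthly interest)): balance=$823.15 total_interest=$23.15

Answer: 823.15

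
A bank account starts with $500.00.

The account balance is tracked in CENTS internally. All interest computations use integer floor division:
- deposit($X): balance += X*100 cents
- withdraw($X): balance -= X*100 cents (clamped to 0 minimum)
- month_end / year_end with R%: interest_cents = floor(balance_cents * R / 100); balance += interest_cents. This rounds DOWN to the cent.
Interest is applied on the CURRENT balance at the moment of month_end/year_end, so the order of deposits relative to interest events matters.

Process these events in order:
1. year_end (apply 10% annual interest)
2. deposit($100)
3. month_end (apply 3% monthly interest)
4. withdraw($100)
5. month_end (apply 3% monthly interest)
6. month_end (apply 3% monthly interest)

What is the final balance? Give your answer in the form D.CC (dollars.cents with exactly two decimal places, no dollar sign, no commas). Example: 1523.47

Answer: 604.17

Derivation:
After 1 (year_end (apply 10% annual interest)): balance=$550.00 total_interest=$50.00
After 2 (deposit($100)): balance=$650.00 total_interest=$50.00
After 3 (month_end (apply 3% monthly interest)): balance=$669.50 total_interest=$69.50
After 4 (withdraw($100)): balance=$569.50 total_interest=$69.50
After 5 (month_end (apply 3% monthly interest)): balance=$586.58 total_interest=$86.58
After 6 (month_end (apply 3% monthly interest)): balance=$604.17 total_interest=$104.17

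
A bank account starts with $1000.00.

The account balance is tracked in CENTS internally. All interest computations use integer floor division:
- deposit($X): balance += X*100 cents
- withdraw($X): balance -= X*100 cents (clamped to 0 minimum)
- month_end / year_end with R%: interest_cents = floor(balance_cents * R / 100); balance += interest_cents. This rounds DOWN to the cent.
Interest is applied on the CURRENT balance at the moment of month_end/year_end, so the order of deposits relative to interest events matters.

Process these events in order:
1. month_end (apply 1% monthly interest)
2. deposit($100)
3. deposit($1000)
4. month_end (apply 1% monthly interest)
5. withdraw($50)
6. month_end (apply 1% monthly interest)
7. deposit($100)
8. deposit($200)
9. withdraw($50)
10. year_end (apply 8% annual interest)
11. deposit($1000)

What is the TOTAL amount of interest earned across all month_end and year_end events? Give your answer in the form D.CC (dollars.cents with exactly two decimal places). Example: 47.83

Answer: 240.06

Derivation:
After 1 (month_end (apply 1% monthly interest)): balance=$1010.00 total_interest=$10.00
After 2 (deposit($100)): balance=$1110.00 total_interest=$10.00
After 3 (deposit($1000)): balance=$2110.00 total_interest=$10.00
After 4 (month_end (apply 1% monthly interest)): balance=$2131.10 total_interest=$31.10
After 5 (withdraw($50)): balance=$2081.10 total_interest=$31.10
After 6 (month_end (apply 1% monthly interest)): balance=$2101.91 total_interest=$51.91
After 7 (deposit($100)): balance=$2201.91 total_interest=$51.91
After 8 (deposit($200)): balance=$2401.91 total_interest=$51.91
After 9 (withdraw($50)): balance=$2351.91 total_interest=$51.91
After 10 (year_end (apply 8% annual interest)): balance=$2540.06 total_interest=$240.06
After 11 (deposit($1000)): balance=$3540.06 total_interest=$240.06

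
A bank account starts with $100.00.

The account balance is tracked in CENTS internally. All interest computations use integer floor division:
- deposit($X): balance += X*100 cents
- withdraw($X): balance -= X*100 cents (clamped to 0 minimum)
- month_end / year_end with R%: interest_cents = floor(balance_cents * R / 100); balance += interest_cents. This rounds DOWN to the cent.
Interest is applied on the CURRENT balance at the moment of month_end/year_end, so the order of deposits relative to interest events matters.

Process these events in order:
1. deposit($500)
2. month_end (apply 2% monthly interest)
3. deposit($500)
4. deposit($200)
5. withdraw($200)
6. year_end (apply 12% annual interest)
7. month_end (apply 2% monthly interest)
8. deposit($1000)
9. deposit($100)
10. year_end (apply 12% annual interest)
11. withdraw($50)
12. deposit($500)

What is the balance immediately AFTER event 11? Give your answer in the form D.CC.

After 1 (deposit($500)): balance=$600.00 total_interest=$0.00
After 2 (month_end (apply 2% monthly interest)): balance=$612.00 total_interest=$12.00
After 3 (deposit($500)): balance=$1112.00 total_interest=$12.00
After 4 (deposit($200)): balance=$1312.00 total_interest=$12.00
After 5 (withdraw($200)): balance=$1112.00 total_interest=$12.00
After 6 (year_end (apply 12% annual interest)): balance=$1245.44 total_interest=$145.44
After 7 (month_end (apply 2% monthly interest)): balance=$1270.34 total_interest=$170.34
After 8 (deposit($1000)): balance=$2270.34 total_interest=$170.34
After 9 (deposit($100)): balance=$2370.34 total_interest=$170.34
After 10 (year_end (apply 12% annual interest)): balance=$2654.78 total_interest=$454.78
After 11 (withdraw($50)): balance=$2604.78 total_interest=$454.78

Answer: 2604.78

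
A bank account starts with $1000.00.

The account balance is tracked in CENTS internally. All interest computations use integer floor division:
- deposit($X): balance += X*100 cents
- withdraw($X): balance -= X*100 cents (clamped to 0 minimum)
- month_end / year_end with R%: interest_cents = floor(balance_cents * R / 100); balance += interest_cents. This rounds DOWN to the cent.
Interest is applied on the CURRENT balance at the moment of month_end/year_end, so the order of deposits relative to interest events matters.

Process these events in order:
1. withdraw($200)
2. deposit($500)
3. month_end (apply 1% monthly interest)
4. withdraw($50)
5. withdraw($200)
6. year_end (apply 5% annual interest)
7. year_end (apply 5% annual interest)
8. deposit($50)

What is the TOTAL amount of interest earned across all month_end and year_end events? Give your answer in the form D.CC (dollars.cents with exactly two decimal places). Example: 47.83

Answer: 121.95

Derivation:
After 1 (withdraw($200)): balance=$800.00 total_interest=$0.00
After 2 (deposit($500)): balance=$1300.00 total_interest=$0.00
After 3 (month_end (apply 1% monthly interest)): balance=$1313.00 total_interest=$13.00
After 4 (withdraw($50)): balance=$1263.00 total_interest=$13.00
After 5 (withdraw($200)): balance=$1063.00 total_interest=$13.00
After 6 (year_end (apply 5% annual interest)): balance=$1116.15 total_interest=$66.15
After 7 (year_end (apply 5% annual interest)): balance=$1171.95 total_interest=$121.95
After 8 (deposit($50)): balance=$1221.95 total_interest=$121.95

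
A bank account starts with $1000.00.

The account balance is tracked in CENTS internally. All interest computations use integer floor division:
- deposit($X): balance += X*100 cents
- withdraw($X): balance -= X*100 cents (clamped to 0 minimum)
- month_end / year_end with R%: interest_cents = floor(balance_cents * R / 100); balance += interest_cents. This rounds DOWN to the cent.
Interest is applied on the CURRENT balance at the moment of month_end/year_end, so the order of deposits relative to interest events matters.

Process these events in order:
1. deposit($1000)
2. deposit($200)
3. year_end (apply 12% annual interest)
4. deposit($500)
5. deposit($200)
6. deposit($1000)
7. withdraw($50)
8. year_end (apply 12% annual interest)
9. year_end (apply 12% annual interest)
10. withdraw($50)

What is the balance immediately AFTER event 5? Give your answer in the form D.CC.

Answer: 3164.00

Derivation:
After 1 (deposit($1000)): balance=$2000.00 total_interest=$0.00
After 2 (deposit($200)): balance=$2200.00 total_interest=$0.00
After 3 (year_end (apply 12% annual interest)): balance=$2464.00 total_interest=$264.00
After 4 (deposit($500)): balance=$2964.00 total_interest=$264.00
After 5 (deposit($200)): balance=$3164.00 total_interest=$264.00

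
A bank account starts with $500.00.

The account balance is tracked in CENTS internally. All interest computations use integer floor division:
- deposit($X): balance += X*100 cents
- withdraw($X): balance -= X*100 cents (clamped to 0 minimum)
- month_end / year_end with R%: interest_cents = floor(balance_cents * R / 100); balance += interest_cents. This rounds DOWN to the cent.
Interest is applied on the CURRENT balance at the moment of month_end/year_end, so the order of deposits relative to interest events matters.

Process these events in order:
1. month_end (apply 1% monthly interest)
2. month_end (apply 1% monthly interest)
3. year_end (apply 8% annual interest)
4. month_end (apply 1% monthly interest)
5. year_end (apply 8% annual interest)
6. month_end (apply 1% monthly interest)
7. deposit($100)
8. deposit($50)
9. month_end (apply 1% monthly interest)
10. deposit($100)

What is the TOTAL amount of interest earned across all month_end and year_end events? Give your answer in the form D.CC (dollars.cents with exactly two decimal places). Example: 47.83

After 1 (month_end (apply 1% monthly interest)): balance=$505.00 total_interest=$5.00
After 2 (month_end (apply 1% monthly interest)): balance=$510.05 total_interest=$10.05
After 3 (year_end (apply 8% annual interest)): balance=$550.85 total_interest=$50.85
After 4 (month_end (apply 1% monthly interest)): balance=$556.35 total_interest=$56.35
After 5 (year_end (apply 8% annual interest)): balance=$600.85 total_interest=$100.85
After 6 (month_end (apply 1% monthly interest)): balance=$606.85 total_interest=$106.85
After 7 (deposit($100)): balance=$706.85 total_interest=$106.85
After 8 (deposit($50)): balance=$756.85 total_interest=$106.85
After 9 (month_end (apply 1% monthly interest)): balance=$764.41 total_interest=$114.41
After 10 (deposit($100)): balance=$864.41 total_interest=$114.41

Answer: 114.41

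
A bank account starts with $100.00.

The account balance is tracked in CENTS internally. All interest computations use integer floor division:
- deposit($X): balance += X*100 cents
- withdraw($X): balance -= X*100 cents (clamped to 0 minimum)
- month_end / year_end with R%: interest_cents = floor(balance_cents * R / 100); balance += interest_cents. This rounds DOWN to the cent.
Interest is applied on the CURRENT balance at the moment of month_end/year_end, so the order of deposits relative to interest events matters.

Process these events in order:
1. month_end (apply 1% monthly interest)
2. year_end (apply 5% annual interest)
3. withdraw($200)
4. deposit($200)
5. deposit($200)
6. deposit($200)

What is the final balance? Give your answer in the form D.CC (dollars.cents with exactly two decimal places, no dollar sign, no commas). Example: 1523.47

After 1 (month_end (apply 1% monthly interest)): balance=$101.00 total_interest=$1.00
After 2 (year_end (apply 5% annual interest)): balance=$106.05 total_interest=$6.05
After 3 (withdraw($200)): balance=$0.00 total_interest=$6.05
After 4 (deposit($200)): balance=$200.00 total_interest=$6.05
After 5 (deposit($200)): balance=$400.00 total_interest=$6.05
After 6 (deposit($200)): balance=$600.00 total_interest=$6.05

Answer: 600.00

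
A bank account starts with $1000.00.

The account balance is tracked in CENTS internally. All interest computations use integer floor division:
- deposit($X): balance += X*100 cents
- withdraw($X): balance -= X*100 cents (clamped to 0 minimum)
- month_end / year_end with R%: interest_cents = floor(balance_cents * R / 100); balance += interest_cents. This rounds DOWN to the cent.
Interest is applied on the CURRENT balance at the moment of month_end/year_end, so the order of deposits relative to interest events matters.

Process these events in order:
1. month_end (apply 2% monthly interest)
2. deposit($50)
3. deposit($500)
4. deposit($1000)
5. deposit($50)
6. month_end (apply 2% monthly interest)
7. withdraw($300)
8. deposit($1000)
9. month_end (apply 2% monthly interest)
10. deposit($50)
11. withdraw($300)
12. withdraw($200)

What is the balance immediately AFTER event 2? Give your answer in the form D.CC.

After 1 (month_end (apply 2% monthly interest)): balance=$1020.00 total_interest=$20.00
After 2 (deposit($50)): balance=$1070.00 total_interest=$20.00

Answer: 1070.00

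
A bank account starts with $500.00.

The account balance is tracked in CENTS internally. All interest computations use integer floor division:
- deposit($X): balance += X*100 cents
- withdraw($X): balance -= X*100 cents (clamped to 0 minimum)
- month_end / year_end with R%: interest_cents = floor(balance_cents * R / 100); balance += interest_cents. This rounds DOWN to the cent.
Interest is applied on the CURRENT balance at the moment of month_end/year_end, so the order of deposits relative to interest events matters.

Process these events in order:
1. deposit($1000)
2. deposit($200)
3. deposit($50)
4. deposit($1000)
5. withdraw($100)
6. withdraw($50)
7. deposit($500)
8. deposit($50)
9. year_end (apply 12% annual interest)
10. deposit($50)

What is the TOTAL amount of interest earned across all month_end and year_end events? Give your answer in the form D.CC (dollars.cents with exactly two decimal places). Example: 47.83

After 1 (deposit($1000)): balance=$1500.00 total_interest=$0.00
After 2 (deposit($200)): balance=$1700.00 total_interest=$0.00
After 3 (deposit($50)): balance=$1750.00 total_interest=$0.00
After 4 (deposit($1000)): balance=$2750.00 total_interest=$0.00
After 5 (withdraw($100)): balance=$2650.00 total_interest=$0.00
After 6 (withdraw($50)): balance=$2600.00 total_interest=$0.00
After 7 (deposit($500)): balance=$3100.00 total_interest=$0.00
After 8 (deposit($50)): balance=$3150.00 total_interest=$0.00
After 9 (year_end (apply 12% annual interest)): balance=$3528.00 total_interest=$378.00
After 10 (deposit($50)): balance=$3578.00 total_interest=$378.00

Answer: 378.00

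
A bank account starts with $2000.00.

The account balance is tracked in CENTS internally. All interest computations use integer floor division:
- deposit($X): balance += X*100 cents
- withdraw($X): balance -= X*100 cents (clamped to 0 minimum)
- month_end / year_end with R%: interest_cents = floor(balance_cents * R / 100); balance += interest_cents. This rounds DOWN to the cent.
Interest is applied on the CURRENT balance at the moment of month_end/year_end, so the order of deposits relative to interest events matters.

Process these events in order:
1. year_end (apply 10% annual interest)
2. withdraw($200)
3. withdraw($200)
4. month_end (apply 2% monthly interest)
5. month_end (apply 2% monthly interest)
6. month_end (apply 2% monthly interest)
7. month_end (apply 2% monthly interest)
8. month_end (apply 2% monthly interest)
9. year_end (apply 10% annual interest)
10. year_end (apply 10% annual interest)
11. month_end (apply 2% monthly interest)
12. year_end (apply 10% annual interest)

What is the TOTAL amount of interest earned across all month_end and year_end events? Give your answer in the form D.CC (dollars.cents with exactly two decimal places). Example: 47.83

After 1 (year_end (apply 10% annual interest)): balance=$2200.00 total_interest=$200.00
After 2 (withdraw($200)): balance=$2000.00 total_interest=$200.00
After 3 (withdraw($200)): balance=$1800.00 total_interest=$200.00
After 4 (month_end (apply 2% monthly interest)): balance=$1836.00 total_interest=$236.00
After 5 (month_end (apply 2% monthly interest)): balance=$1872.72 total_interest=$272.72
After 6 (month_end (apply 2% monthly interest)): balance=$1910.17 total_interest=$310.17
After 7 (month_end (apply 2% monthly interest)): balance=$1948.37 total_interest=$348.37
After 8 (month_end (apply 2% monthly interest)): balance=$1987.33 total_interest=$387.33
After 9 (year_end (apply 10% annual interest)): balance=$2186.06 total_interest=$586.06
After 10 (year_end (apply 10% annual interest)): balance=$2404.66 total_interest=$804.66
After 11 (month_end (apply 2% monthly interest)): balance=$2452.75 total_interest=$852.75
After 12 (year_end (apply 10% annual interest)): balance=$2698.02 total_interest=$1098.02

Answer: 1098.02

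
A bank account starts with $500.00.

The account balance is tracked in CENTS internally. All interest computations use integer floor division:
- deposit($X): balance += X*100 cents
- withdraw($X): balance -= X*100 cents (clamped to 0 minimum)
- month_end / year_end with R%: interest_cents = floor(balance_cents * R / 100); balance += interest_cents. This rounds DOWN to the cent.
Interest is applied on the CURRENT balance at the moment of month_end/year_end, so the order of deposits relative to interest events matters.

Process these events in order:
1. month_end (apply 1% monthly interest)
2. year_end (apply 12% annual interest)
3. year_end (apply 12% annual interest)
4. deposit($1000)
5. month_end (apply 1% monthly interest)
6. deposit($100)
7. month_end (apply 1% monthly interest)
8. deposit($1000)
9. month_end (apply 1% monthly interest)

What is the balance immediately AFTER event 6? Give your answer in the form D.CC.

Answer: 1749.80

Derivation:
After 1 (month_end (apply 1% monthly interest)): balance=$505.00 total_interest=$5.00
After 2 (year_end (apply 12% annual interest)): balance=$565.60 total_interest=$65.60
After 3 (year_end (apply 12% annual interest)): balance=$633.47 total_interest=$133.47
After 4 (deposit($1000)): balance=$1633.47 total_interest=$133.47
After 5 (month_end (apply 1% monthly interest)): balance=$1649.80 total_interest=$149.80
After 6 (deposit($100)): balance=$1749.80 total_interest=$149.80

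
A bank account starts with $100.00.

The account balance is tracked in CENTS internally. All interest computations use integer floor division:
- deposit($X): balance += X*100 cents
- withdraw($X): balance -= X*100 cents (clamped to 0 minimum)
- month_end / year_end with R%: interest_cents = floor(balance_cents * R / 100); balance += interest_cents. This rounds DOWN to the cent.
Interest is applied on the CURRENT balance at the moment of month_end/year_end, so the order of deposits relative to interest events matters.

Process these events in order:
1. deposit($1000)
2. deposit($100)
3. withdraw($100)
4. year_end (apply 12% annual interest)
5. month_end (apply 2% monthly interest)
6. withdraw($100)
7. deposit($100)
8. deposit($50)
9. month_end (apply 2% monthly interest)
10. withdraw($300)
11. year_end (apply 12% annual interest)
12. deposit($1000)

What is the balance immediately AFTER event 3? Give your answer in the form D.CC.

Answer: 1100.00

Derivation:
After 1 (deposit($1000)): balance=$1100.00 total_interest=$0.00
After 2 (deposit($100)): balance=$1200.00 total_interest=$0.00
After 3 (withdraw($100)): balance=$1100.00 total_interest=$0.00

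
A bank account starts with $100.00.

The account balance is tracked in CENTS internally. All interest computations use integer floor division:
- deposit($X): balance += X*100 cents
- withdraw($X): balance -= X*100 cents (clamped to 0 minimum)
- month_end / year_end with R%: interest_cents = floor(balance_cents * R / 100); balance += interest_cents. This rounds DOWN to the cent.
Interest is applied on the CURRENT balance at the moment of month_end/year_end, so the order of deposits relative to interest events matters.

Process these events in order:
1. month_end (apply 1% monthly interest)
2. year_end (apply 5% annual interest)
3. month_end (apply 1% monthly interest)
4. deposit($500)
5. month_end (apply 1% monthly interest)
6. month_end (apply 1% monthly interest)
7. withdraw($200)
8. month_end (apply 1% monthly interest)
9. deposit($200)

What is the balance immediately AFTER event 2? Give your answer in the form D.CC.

Answer: 106.05

Derivation:
After 1 (month_end (apply 1% monthly interest)): balance=$101.00 total_interest=$1.00
After 2 (year_end (apply 5% annual interest)): balance=$106.05 total_interest=$6.05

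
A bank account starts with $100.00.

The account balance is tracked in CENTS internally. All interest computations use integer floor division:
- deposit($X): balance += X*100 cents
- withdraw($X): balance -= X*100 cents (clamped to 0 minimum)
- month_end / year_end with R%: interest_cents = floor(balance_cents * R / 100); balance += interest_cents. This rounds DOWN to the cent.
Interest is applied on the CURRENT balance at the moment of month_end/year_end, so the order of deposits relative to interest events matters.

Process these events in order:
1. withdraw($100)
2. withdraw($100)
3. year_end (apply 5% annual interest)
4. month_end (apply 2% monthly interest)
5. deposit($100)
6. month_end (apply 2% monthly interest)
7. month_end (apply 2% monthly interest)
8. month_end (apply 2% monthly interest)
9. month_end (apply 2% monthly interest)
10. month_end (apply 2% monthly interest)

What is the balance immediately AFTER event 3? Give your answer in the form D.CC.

After 1 (withdraw($100)): balance=$0.00 total_interest=$0.00
After 2 (withdraw($100)): balance=$0.00 total_interest=$0.00
After 3 (year_end (apply 5% annual interest)): balance=$0.00 total_interest=$0.00

Answer: 0.00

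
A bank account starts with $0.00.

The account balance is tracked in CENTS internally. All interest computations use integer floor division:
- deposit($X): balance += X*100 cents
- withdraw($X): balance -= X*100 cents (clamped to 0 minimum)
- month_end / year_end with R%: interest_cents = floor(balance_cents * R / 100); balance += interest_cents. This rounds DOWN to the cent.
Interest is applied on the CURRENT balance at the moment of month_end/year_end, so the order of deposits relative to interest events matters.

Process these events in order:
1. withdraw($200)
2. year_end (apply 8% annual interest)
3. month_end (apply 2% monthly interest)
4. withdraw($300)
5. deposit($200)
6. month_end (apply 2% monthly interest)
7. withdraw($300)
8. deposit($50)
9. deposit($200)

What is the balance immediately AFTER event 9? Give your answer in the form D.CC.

After 1 (withdraw($200)): balance=$0.00 total_interest=$0.00
After 2 (year_end (apply 8% annual interest)): balance=$0.00 total_interest=$0.00
After 3 (month_end (apply 2% monthly interest)): balance=$0.00 total_interest=$0.00
After 4 (withdraw($300)): balance=$0.00 total_interest=$0.00
After 5 (deposit($200)): balance=$200.00 total_interest=$0.00
After 6 (month_end (apply 2% monthly interest)): balance=$204.00 total_interest=$4.00
After 7 (withdraw($300)): balance=$0.00 total_interest=$4.00
After 8 (deposit($50)): balance=$50.00 total_interest=$4.00
After 9 (deposit($200)): balance=$250.00 total_interest=$4.00

Answer: 250.00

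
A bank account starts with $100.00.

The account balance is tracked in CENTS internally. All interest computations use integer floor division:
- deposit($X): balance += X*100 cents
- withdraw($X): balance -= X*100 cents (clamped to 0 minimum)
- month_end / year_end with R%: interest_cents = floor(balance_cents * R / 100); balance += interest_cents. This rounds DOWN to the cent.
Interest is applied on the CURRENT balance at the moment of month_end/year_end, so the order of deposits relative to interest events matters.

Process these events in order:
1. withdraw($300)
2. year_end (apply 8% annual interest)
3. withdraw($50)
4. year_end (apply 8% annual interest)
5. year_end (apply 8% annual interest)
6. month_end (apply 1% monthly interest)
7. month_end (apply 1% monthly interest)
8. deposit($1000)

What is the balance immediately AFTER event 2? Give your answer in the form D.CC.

Answer: 0.00

Derivation:
After 1 (withdraw($300)): balance=$0.00 total_interest=$0.00
After 2 (year_end (apply 8% annual interest)): balance=$0.00 total_interest=$0.00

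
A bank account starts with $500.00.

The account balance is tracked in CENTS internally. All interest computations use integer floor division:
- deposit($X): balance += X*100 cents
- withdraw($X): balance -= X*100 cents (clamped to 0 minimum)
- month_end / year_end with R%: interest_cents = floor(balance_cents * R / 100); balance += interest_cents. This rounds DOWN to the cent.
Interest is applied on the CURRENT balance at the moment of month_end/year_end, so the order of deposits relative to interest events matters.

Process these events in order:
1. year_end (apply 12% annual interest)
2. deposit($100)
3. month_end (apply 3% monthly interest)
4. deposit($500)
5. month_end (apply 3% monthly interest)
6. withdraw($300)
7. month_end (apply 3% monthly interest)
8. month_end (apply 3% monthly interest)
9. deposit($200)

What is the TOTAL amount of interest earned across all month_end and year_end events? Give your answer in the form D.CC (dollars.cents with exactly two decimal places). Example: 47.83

Answer: 170.91

Derivation:
After 1 (year_end (apply 12% annual interest)): balance=$560.00 total_interest=$60.00
After 2 (deposit($100)): balance=$660.00 total_interest=$60.00
After 3 (month_end (apply 3% monthly interest)): balance=$679.80 total_interest=$79.80
After 4 (deposit($500)): balance=$1179.80 total_interest=$79.80
After 5 (month_end (apply 3% monthly interest)): balance=$1215.19 total_interest=$115.19
After 6 (withdraw($300)): balance=$915.19 total_interest=$115.19
After 7 (month_end (apply 3% monthly interest)): balance=$942.64 total_interest=$142.64
After 8 (month_end (apply 3% monthly interest)): balance=$970.91 total_interest=$170.91
After 9 (deposit($200)): balance=$1170.91 total_interest=$170.91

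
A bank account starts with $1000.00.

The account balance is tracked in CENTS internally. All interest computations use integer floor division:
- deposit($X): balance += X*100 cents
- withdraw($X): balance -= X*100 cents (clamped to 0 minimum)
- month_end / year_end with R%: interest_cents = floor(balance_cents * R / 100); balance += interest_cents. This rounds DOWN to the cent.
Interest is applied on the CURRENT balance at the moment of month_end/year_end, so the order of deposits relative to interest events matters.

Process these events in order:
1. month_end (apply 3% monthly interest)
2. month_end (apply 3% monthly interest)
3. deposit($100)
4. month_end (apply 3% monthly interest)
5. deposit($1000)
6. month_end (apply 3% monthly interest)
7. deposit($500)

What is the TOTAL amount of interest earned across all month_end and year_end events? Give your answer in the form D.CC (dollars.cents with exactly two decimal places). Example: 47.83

Answer: 161.59

Derivation:
After 1 (month_end (apply 3% monthly interest)): balance=$1030.00 total_interest=$30.00
After 2 (month_end (apply 3% monthly interest)): balance=$1060.90 total_interest=$60.90
After 3 (deposit($100)): balance=$1160.90 total_interest=$60.90
After 4 (month_end (apply 3% monthly interest)): balance=$1195.72 total_interest=$95.72
After 5 (deposit($1000)): balance=$2195.72 total_interest=$95.72
After 6 (month_end (apply 3% monthly interest)): balance=$2261.59 total_interest=$161.59
After 7 (deposit($500)): balance=$2761.59 total_interest=$161.59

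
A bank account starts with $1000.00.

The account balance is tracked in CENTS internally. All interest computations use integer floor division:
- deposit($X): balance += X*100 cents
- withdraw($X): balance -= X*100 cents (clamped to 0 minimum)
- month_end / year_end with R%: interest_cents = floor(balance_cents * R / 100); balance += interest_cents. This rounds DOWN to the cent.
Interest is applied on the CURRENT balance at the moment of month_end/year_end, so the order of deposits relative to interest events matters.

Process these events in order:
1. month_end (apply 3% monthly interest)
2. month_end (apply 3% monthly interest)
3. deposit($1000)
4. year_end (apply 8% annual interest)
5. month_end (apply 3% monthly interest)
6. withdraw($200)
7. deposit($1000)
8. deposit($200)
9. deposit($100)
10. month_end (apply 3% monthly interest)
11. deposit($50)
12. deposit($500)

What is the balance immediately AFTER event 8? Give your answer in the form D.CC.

After 1 (month_end (apply 3% monthly interest)): balance=$1030.00 total_interest=$30.00
After 2 (month_end (apply 3% monthly interest)): balance=$1060.90 total_interest=$60.90
After 3 (deposit($1000)): balance=$2060.90 total_interest=$60.90
After 4 (year_end (apply 8% annual interest)): balance=$2225.77 total_interest=$225.77
After 5 (month_end (apply 3% monthly interest)): balance=$2292.54 total_interest=$292.54
After 6 (withdraw($200)): balance=$2092.54 total_interest=$292.54
After 7 (deposit($1000)): balance=$3092.54 total_interest=$292.54
After 8 (deposit($200)): balance=$3292.54 total_interest=$292.54

Answer: 3292.54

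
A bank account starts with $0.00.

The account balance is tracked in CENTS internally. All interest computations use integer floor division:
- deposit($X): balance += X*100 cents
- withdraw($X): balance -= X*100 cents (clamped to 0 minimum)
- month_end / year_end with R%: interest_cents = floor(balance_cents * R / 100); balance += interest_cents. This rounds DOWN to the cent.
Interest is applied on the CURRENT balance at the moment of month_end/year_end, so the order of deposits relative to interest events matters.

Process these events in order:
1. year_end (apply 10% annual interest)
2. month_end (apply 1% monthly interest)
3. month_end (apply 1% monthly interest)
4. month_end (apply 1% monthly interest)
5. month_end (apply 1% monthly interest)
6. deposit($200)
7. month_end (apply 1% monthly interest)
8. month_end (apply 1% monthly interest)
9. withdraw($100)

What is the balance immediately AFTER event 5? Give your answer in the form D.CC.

After 1 (year_end (apply 10% annual interest)): balance=$0.00 total_interest=$0.00
After 2 (month_end (apply 1% monthly interest)): balance=$0.00 total_interest=$0.00
After 3 (month_end (apply 1% monthly interest)): balance=$0.00 total_interest=$0.00
After 4 (month_end (apply 1% monthly interest)): balance=$0.00 total_interest=$0.00
After 5 (month_end (apply 1% monthly interest)): balance=$0.00 total_interest=$0.00

Answer: 0.00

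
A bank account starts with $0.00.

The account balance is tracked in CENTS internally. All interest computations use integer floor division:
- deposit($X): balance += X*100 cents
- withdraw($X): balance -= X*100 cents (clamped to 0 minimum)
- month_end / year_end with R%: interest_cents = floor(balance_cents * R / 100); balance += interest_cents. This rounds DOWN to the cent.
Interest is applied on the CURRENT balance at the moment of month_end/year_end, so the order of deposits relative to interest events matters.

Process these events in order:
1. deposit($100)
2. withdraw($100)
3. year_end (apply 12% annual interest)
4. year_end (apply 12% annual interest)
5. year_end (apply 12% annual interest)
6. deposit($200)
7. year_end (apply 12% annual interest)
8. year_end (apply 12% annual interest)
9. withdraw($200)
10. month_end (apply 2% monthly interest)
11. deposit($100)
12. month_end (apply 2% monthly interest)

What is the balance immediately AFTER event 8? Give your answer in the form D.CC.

After 1 (deposit($100)): balance=$100.00 total_interest=$0.00
After 2 (withdraw($100)): balance=$0.00 total_interest=$0.00
After 3 (year_end (apply 12% annual interest)): balance=$0.00 total_interest=$0.00
After 4 (year_end (apply 12% annual interest)): balance=$0.00 total_interest=$0.00
After 5 (year_end (apply 12% annual interest)): balance=$0.00 total_interest=$0.00
After 6 (deposit($200)): balance=$200.00 total_interest=$0.00
After 7 (year_end (apply 12% annual interest)): balance=$224.00 total_interest=$24.00
After 8 (year_end (apply 12% annual interest)): balance=$250.88 total_interest=$50.88

Answer: 250.88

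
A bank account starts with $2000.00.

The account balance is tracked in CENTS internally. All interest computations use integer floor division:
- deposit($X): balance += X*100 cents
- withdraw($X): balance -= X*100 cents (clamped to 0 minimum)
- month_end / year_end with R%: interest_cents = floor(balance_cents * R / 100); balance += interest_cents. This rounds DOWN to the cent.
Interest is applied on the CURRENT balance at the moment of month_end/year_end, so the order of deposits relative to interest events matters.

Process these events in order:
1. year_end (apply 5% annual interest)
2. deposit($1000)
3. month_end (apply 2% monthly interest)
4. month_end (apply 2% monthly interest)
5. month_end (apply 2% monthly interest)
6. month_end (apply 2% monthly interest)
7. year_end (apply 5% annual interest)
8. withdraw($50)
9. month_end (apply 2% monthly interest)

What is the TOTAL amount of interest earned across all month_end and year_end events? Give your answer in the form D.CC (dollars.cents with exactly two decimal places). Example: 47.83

After 1 (year_end (apply 5% annual interest)): balance=$2100.00 total_interest=$100.00
After 2 (deposit($1000)): balance=$3100.00 total_interest=$100.00
After 3 (month_end (apply 2% monthly interest)): balance=$3162.00 total_interest=$162.00
After 4 (month_end (apply 2% monthly interest)): balance=$3225.24 total_interest=$225.24
After 5 (month_end (apply 2% monthly interest)): balance=$3289.74 total_interest=$289.74
After 6 (month_end (apply 2% monthly interest)): balance=$3355.53 total_interest=$355.53
After 7 (year_end (apply 5% annual interest)): balance=$3523.30 total_interest=$523.30
After 8 (withdraw($50)): balance=$3473.30 total_interest=$523.30
After 9 (month_end (apply 2% monthly interest)): balance=$3542.76 total_interest=$592.76

Answer: 592.76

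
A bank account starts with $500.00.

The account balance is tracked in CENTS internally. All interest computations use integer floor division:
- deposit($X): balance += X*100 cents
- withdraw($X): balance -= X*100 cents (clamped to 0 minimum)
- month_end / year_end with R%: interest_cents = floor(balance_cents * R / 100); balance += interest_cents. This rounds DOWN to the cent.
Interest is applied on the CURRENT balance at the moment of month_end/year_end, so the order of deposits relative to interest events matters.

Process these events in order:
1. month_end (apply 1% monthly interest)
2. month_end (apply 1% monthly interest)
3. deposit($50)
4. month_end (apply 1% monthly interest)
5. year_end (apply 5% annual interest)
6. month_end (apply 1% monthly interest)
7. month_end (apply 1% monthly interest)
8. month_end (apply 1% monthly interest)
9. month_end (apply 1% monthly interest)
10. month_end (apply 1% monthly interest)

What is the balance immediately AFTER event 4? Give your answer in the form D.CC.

Answer: 565.65

Derivation:
After 1 (month_end (apply 1% monthly interest)): balance=$505.00 total_interest=$5.00
After 2 (month_end (apply 1% monthly interest)): balance=$510.05 total_interest=$10.05
After 3 (deposit($50)): balance=$560.05 total_interest=$10.05
After 4 (month_end (apply 1% monthly interest)): balance=$565.65 total_interest=$15.65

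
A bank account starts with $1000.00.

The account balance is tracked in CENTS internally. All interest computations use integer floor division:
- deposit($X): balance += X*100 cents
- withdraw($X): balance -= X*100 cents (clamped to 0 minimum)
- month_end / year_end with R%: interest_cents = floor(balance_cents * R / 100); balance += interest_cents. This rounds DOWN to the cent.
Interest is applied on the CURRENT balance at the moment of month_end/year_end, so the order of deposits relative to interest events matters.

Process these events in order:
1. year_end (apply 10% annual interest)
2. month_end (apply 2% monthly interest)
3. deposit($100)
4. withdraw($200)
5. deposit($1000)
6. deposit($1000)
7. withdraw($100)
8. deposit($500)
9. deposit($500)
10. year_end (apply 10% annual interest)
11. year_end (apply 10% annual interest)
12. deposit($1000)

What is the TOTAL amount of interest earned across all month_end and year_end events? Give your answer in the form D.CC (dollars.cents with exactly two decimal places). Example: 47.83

Answer: 945.62

Derivation:
After 1 (year_end (apply 10% annual interest)): balance=$1100.00 total_interest=$100.00
After 2 (month_end (apply 2% monthly interest)): balance=$1122.00 total_interest=$122.00
After 3 (deposit($100)): balance=$1222.00 total_interest=$122.00
After 4 (withdraw($200)): balance=$1022.00 total_interest=$122.00
After 5 (deposit($1000)): balance=$2022.00 total_interest=$122.00
After 6 (deposit($1000)): balance=$3022.00 total_interest=$122.00
After 7 (withdraw($100)): balance=$2922.00 total_interest=$122.00
After 8 (deposit($500)): balance=$3422.00 total_interest=$122.00
After 9 (deposit($500)): balance=$3922.00 total_interest=$122.00
After 10 (year_end (apply 10% annual interest)): balance=$4314.20 total_interest=$514.20
After 11 (year_end (apply 10% annual interest)): balance=$4745.62 total_interest=$945.62
After 12 (deposit($1000)): balance=$5745.62 total_interest=$945.62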